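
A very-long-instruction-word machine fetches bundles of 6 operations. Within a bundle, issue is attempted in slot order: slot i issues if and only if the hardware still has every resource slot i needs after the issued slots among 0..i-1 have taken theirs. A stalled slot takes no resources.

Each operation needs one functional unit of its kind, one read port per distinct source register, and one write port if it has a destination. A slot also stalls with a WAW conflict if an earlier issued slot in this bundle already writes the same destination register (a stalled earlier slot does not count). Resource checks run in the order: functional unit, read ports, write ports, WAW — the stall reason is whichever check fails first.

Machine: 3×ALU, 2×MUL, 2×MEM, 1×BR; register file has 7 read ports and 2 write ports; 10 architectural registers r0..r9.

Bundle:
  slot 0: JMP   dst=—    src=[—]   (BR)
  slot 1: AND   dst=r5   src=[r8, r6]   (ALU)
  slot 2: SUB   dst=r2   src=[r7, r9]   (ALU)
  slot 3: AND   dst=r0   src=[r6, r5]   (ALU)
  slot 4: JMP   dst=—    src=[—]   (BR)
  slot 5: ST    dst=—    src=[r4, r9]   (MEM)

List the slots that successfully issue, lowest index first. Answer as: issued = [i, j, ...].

slot 0 (BR): ISSUE — free A3,Mu2,Ld2,B0 rp7 wp2
slot 1 (ALU): ISSUE — free A2,Mu2,Ld2,B0 rp5 wp1
slot 2 (ALU): ISSUE — free A1,Mu2,Ld2,B0 rp3 wp0
slot 3 (ALU): stall WR_PORT — free A1,Mu2,Ld2,B0 rp3 wp0
slot 4 (BR): stall FU — free A1,Mu2,Ld2,B0 rp3 wp0
slot 5 (MEM): ISSUE — free A1,Mu2,Ld1,B0 rp1 wp0

issued = [0, 1, 2, 5]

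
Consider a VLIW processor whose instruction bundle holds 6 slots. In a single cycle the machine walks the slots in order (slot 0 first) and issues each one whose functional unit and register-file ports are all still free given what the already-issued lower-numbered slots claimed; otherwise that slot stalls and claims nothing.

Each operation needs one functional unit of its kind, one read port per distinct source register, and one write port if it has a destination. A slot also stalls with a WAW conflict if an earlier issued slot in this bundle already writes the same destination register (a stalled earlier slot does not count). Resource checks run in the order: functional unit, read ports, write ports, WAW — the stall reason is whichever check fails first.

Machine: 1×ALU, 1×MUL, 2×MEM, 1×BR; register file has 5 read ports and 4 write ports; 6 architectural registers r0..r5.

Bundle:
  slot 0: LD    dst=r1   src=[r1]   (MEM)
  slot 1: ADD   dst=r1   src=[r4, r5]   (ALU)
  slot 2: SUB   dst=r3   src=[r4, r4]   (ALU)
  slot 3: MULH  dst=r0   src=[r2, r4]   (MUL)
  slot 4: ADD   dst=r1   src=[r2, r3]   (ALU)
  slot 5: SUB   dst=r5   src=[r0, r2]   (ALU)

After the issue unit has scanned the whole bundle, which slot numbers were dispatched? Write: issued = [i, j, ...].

issued = [0, 2, 3]

slot 0 (MEM): ISSUE — free A1,Mu1,Ld1,B1 rp4 wp3
slot 1 (ALU): stall WAW — free A1,Mu1,Ld1,B1 rp4 wp3
slot 2 (ALU): ISSUE — free A0,Mu1,Ld1,B1 rp3 wp2
slot 3 (MUL): ISSUE — free A0,Mu0,Ld1,B1 rp1 wp1
slot 4 (ALU): stall FU — free A0,Mu0,Ld1,B1 rp1 wp1
slot 5 (ALU): stall FU — free A0,Mu0,Ld1,B1 rp1 wp1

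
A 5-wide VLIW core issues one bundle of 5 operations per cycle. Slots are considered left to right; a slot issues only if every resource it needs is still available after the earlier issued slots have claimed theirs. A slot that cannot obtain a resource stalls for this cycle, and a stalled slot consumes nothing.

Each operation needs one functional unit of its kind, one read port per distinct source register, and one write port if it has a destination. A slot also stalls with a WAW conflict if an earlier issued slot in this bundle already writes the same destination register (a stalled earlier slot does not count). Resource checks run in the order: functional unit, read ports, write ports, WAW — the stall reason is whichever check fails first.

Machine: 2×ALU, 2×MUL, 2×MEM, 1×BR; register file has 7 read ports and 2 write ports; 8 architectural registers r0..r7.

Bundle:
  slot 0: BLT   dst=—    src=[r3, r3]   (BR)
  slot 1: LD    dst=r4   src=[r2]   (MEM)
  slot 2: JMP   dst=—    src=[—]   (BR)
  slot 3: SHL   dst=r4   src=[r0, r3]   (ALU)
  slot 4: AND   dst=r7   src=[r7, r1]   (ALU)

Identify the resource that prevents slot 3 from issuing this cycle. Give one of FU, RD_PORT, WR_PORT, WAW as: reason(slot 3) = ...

  0. BR ⇒ go  {2A/2Mu/2Ld/0B | 6r 2w}
  1. MEM→r4 ⇒ go  {2A/2Mu/1Ld/0B | 5r 1w}
  2. BR ⇒ no(FU)  {2A/2Mu/1Ld/0B | 5r 1w}
  3. ALU→r4 ⇒ no(WAW)  {2A/2Mu/1Ld/0B | 5r 1w}
  4. ALU→r7 ⇒ go  {1A/2Mu/1Ld/0B | 3r 0w}

reason(slot 3) = WAW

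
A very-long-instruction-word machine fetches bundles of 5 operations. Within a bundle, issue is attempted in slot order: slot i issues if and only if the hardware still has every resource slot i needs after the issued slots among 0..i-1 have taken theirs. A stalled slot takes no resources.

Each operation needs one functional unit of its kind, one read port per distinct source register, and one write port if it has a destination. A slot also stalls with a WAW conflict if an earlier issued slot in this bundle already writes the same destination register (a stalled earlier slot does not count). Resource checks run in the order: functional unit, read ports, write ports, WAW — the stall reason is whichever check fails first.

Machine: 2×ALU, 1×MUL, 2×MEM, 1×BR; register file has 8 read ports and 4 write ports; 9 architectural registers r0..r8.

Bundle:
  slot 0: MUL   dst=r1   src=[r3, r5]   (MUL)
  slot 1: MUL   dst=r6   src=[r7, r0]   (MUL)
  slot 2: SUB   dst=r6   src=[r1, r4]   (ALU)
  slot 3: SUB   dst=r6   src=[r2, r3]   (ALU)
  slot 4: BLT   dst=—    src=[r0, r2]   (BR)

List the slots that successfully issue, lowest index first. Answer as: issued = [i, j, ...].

issued = [0, 2, 4]

[0] MUL needs rd=2 wr=1: ok; after: ALU=2 MUL=0 MEM=2 BR=1, R=6, W=3
[1] MUL needs rd=2 wr=1: FU; after: ALU=2 MUL=0 MEM=2 BR=1, R=6, W=3
[2] ALU needs rd=2 wr=1: ok; after: ALU=1 MUL=0 MEM=2 BR=1, R=4, W=2
[3] ALU needs rd=2 wr=1: WAW; after: ALU=1 MUL=0 MEM=2 BR=1, R=4, W=2
[4] BR needs rd=2 wr=0: ok; after: ALU=1 MUL=0 MEM=2 BR=0, R=2, W=2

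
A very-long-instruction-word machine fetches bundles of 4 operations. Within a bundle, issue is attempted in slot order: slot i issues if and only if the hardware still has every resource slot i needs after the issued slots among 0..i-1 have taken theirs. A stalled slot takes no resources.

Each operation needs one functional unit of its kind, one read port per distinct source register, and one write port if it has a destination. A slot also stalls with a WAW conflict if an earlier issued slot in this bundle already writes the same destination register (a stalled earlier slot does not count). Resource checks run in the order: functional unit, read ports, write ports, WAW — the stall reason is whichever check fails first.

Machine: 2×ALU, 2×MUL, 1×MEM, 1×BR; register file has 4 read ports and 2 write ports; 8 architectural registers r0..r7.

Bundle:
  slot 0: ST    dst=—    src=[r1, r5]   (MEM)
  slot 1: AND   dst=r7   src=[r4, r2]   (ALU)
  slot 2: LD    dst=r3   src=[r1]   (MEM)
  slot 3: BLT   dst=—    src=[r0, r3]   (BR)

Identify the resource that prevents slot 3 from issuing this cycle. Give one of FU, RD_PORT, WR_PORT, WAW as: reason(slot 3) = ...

slot 0 (MEM): ISSUE — free A2,Mu2,Ld0,B1 rp2 wp2
slot 1 (ALU): ISSUE — free A1,Mu2,Ld0,B1 rp0 wp1
slot 2 (MEM): stall FU — free A1,Mu2,Ld0,B1 rp0 wp1
slot 3 (BR): stall RD_PORT — free A1,Mu2,Ld0,B1 rp0 wp1

reason(slot 3) = RD_PORT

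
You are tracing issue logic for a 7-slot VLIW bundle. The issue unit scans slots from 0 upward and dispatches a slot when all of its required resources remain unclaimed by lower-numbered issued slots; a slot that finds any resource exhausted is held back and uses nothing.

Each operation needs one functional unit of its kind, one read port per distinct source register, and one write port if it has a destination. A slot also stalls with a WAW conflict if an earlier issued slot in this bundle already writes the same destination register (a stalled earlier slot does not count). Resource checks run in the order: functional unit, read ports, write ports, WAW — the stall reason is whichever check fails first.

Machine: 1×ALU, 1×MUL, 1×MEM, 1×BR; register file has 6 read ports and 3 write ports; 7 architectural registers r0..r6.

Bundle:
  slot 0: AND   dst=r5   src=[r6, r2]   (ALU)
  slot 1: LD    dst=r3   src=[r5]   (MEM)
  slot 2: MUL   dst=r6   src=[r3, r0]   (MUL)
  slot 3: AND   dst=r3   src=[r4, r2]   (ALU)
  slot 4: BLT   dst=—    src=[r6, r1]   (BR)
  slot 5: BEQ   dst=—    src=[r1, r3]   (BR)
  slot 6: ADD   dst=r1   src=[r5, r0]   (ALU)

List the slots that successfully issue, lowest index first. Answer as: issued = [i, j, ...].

issued = [0, 1, 2]

  0. ALU→r5 ⇒ go  {0A/1Mu/1Ld/1B | 4r 2w}
  1. MEM→r3 ⇒ go  {0A/1Mu/0Ld/1B | 3r 1w}
  2. MUL→r6 ⇒ go  {0A/0Mu/0Ld/1B | 1r 0w}
  3. ALU→r3 ⇒ no(FU)  {0A/0Mu/0Ld/1B | 1r 0w}
  4. BR ⇒ no(RD_PORT)  {0A/0Mu/0Ld/1B | 1r 0w}
  5. BR ⇒ no(RD_PORT)  {0A/0Mu/0Ld/1B | 1r 0w}
  6. ALU→r1 ⇒ no(FU)  {0A/0Mu/0Ld/1B | 1r 0w}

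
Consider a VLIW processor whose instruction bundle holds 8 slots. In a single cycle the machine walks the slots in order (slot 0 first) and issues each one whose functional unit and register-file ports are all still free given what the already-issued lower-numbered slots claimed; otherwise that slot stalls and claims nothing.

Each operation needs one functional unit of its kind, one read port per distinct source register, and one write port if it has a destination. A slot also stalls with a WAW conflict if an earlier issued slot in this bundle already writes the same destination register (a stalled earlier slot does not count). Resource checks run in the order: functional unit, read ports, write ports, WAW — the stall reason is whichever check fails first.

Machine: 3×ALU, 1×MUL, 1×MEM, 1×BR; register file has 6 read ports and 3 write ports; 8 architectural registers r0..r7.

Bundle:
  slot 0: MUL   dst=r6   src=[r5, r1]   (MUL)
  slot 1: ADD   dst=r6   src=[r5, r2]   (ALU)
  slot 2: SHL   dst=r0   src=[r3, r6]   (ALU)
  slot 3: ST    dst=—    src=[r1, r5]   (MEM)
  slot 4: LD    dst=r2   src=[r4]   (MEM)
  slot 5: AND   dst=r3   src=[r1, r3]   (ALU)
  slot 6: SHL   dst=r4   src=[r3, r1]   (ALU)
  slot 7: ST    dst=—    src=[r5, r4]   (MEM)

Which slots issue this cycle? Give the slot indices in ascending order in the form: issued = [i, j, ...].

issued = [0, 2, 3]

slot 0 (MUL): ISSUE — free A3,Mu0,Ld1,B1 rp4 wp2
slot 1 (ALU): stall WAW — free A3,Mu0,Ld1,B1 rp4 wp2
slot 2 (ALU): ISSUE — free A2,Mu0,Ld1,B1 rp2 wp1
slot 3 (MEM): ISSUE — free A2,Mu0,Ld0,B1 rp0 wp1
slot 4 (MEM): stall FU — free A2,Mu0,Ld0,B1 rp0 wp1
slot 5 (ALU): stall RD_PORT — free A2,Mu0,Ld0,B1 rp0 wp1
slot 6 (ALU): stall RD_PORT — free A2,Mu0,Ld0,B1 rp0 wp1
slot 7 (MEM): stall FU — free A2,Mu0,Ld0,B1 rp0 wp1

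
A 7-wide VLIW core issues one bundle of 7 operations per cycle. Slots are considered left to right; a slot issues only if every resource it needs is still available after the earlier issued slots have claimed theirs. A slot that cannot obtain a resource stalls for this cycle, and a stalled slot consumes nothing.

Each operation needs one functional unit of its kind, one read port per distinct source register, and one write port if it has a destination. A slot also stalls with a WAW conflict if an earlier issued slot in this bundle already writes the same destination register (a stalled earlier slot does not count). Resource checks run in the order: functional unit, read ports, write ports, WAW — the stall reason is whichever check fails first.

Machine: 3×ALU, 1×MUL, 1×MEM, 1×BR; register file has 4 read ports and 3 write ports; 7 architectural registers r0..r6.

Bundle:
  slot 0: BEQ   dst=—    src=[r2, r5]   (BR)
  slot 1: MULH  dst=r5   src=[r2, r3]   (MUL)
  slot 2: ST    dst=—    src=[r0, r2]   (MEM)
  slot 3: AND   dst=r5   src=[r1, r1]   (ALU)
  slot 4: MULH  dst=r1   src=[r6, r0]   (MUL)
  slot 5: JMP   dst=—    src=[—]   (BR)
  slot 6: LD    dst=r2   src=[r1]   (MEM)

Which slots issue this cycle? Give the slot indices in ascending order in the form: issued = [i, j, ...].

issued = [0, 1]

slot 0 (BR): ISSUE — free A3,Mu1,Ld1,B0 rp2 wp3
slot 1 (MUL): ISSUE — free A3,Mu0,Ld1,B0 rp0 wp2
slot 2 (MEM): stall RD_PORT — free A3,Mu0,Ld1,B0 rp0 wp2
slot 3 (ALU): stall RD_PORT — free A3,Mu0,Ld1,B0 rp0 wp2
slot 4 (MUL): stall FU — free A3,Mu0,Ld1,B0 rp0 wp2
slot 5 (BR): stall FU — free A3,Mu0,Ld1,B0 rp0 wp2
slot 6 (MEM): stall RD_PORT — free A3,Mu0,Ld1,B0 rp0 wp2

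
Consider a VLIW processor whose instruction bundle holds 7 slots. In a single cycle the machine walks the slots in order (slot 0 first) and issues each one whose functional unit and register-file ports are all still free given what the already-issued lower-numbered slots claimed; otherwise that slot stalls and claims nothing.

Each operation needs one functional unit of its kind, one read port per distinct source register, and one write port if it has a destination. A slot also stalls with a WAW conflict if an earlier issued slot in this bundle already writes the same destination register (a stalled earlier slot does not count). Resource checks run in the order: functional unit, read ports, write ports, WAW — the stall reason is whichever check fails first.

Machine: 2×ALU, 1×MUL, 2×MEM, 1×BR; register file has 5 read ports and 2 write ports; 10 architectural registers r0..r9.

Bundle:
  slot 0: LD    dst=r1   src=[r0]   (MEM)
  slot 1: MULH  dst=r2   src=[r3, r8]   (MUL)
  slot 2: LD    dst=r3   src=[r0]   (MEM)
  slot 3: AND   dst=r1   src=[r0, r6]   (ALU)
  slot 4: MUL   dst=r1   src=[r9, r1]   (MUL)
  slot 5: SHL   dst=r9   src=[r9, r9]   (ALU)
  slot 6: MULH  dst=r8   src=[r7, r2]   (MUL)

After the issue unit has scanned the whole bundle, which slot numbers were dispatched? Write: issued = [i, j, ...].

issued = [0, 1]

  0. MEM→r1 ⇒ go  {2A/1Mu/1Ld/1B | 4r 1w}
  1. MUL→r2 ⇒ go  {2A/0Mu/1Ld/1B | 2r 0w}
  2. MEM→r3 ⇒ no(WR_PORT)  {2A/0Mu/1Ld/1B | 2r 0w}
  3. ALU→r1 ⇒ no(WR_PORT)  {2A/0Mu/1Ld/1B | 2r 0w}
  4. MUL→r1 ⇒ no(FU)  {2A/0Mu/1Ld/1B | 2r 0w}
  5. ALU→r9 ⇒ no(WR_PORT)  {2A/0Mu/1Ld/1B | 2r 0w}
  6. MUL→r8 ⇒ no(FU)  {2A/0Mu/1Ld/1B | 2r 0w}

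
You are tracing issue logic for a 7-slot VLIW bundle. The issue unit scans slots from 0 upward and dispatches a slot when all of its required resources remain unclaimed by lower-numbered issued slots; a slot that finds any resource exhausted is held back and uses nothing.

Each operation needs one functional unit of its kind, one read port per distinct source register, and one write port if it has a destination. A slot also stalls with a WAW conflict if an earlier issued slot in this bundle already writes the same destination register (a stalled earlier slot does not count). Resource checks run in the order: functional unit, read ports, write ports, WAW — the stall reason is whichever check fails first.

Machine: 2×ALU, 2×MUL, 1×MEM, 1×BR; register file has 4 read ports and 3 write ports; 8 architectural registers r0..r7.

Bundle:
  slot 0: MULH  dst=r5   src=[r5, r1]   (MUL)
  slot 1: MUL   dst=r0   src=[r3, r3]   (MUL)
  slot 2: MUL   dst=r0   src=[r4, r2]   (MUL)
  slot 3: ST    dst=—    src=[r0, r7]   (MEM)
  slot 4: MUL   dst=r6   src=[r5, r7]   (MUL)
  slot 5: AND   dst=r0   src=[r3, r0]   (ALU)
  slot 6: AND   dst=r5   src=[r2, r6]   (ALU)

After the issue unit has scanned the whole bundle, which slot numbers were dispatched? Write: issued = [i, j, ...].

  0. MUL→r5 ⇒ go  {2A/1Mu/1Ld/1B | 2r 2w}
  1. MUL→r0 ⇒ go  {2A/0Mu/1Ld/1B | 1r 1w}
  2. MUL→r0 ⇒ no(FU)  {2A/0Mu/1Ld/1B | 1r 1w}
  3. MEM ⇒ no(RD_PORT)  {2A/0Mu/1Ld/1B | 1r 1w}
  4. MUL→r6 ⇒ no(FU)  {2A/0Mu/1Ld/1B | 1r 1w}
  5. ALU→r0 ⇒ no(RD_PORT)  {2A/0Mu/1Ld/1B | 1r 1w}
  6. ALU→r5 ⇒ no(RD_PORT)  {2A/0Mu/1Ld/1B | 1r 1w}

issued = [0, 1]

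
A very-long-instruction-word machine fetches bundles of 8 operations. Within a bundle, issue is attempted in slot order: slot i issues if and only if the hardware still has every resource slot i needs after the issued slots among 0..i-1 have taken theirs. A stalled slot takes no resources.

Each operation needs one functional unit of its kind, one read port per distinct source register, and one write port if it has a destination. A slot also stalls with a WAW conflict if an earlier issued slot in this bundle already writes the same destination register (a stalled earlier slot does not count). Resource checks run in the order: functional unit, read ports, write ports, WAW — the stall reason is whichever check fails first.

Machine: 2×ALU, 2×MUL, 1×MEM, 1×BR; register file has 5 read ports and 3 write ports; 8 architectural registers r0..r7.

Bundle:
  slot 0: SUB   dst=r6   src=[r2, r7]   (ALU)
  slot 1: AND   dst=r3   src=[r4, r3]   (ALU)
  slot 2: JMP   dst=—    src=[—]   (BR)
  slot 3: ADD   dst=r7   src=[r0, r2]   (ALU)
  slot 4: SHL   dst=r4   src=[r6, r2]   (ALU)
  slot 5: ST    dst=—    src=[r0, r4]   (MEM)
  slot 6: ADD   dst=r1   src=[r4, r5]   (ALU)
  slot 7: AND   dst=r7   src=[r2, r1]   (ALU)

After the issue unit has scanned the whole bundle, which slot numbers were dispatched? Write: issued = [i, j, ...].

issued = [0, 1, 2]

slot 0 (ALU): ISSUE — free A1,Mu2,Ld1,B1 rp3 wp2
slot 1 (ALU): ISSUE — free A0,Mu2,Ld1,B1 rp1 wp1
slot 2 (BR): ISSUE — free A0,Mu2,Ld1,B0 rp1 wp1
slot 3 (ALU): stall FU — free A0,Mu2,Ld1,B0 rp1 wp1
slot 4 (ALU): stall FU — free A0,Mu2,Ld1,B0 rp1 wp1
slot 5 (MEM): stall RD_PORT — free A0,Mu2,Ld1,B0 rp1 wp1
slot 6 (ALU): stall FU — free A0,Mu2,Ld1,B0 rp1 wp1
slot 7 (ALU): stall FU — free A0,Mu2,Ld1,B0 rp1 wp1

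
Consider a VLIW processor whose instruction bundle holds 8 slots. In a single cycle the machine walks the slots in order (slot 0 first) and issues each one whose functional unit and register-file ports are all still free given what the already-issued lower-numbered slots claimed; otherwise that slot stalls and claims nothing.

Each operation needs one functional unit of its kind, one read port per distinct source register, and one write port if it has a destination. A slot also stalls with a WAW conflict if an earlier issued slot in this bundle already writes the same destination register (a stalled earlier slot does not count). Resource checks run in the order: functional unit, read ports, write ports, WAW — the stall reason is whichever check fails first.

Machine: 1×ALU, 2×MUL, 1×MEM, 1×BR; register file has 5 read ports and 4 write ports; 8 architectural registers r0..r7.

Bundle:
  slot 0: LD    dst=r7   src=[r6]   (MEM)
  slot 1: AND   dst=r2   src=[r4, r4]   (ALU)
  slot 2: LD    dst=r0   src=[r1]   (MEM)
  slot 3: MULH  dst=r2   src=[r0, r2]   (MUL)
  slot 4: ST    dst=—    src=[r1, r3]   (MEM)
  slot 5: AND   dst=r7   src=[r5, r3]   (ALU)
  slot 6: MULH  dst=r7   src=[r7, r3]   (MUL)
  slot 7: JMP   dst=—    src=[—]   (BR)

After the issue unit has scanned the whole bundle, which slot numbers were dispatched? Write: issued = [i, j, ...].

issued = [0, 1, 7]

slot 0 (MEM): ISSUE — free A1,Mu2,Ld0,B1 rp4 wp3
slot 1 (ALU): ISSUE — free A0,Mu2,Ld0,B1 rp3 wp2
slot 2 (MEM): stall FU — free A0,Mu2,Ld0,B1 rp3 wp2
slot 3 (MUL): stall WAW — free A0,Mu2,Ld0,B1 rp3 wp2
slot 4 (MEM): stall FU — free A0,Mu2,Ld0,B1 rp3 wp2
slot 5 (ALU): stall FU — free A0,Mu2,Ld0,B1 rp3 wp2
slot 6 (MUL): stall WAW — free A0,Mu2,Ld0,B1 rp3 wp2
slot 7 (BR): ISSUE — free A0,Mu2,Ld0,B0 rp3 wp2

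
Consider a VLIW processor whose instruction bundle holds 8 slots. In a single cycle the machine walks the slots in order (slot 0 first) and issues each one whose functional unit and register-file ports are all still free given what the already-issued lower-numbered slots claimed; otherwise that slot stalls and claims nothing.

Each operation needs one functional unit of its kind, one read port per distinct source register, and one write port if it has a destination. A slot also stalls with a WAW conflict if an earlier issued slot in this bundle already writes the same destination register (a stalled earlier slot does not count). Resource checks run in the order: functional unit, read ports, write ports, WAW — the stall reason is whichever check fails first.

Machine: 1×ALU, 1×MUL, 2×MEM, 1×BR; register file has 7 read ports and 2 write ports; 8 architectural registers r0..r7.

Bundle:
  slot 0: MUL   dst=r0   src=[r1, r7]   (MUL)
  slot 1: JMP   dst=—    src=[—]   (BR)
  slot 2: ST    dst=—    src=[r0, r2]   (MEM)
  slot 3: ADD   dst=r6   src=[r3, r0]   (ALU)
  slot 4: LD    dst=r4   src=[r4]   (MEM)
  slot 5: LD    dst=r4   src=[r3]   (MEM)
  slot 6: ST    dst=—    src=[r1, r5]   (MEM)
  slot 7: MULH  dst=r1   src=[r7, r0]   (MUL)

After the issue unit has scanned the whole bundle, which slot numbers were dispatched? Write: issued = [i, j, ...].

issued = [0, 1, 2, 3]

slot 0 (MUL): ISSUE — free A1,Mu0,Ld2,B1 rp5 wp1
slot 1 (BR): ISSUE — free A1,Mu0,Ld2,B0 rp5 wp1
slot 2 (MEM): ISSUE — free A1,Mu0,Ld1,B0 rp3 wp1
slot 3 (ALU): ISSUE — free A0,Mu0,Ld1,B0 rp1 wp0
slot 4 (MEM): stall WR_PORT — free A0,Mu0,Ld1,B0 rp1 wp0
slot 5 (MEM): stall WR_PORT — free A0,Mu0,Ld1,B0 rp1 wp0
slot 6 (MEM): stall RD_PORT — free A0,Mu0,Ld1,B0 rp1 wp0
slot 7 (MUL): stall FU — free A0,Mu0,Ld1,B0 rp1 wp0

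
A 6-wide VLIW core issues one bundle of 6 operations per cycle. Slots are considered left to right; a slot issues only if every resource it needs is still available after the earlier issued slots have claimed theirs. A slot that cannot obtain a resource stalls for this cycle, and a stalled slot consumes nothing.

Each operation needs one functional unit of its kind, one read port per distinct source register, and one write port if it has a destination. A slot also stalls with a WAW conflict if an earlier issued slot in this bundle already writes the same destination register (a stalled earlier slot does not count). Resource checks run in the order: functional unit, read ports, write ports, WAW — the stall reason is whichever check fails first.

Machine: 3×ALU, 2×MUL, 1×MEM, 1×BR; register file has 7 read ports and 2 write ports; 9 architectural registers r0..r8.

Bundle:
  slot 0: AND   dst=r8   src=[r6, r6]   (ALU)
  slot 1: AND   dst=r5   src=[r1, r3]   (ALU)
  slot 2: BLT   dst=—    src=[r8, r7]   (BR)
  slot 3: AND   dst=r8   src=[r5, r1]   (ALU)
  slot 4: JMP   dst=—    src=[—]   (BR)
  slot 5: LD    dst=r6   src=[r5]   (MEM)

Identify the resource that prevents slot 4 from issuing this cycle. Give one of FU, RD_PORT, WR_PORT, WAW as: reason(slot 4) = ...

reason(slot 4) = FU

slot 0 (ALU): ISSUE — free A2,Mu2,Ld1,B1 rp6 wp1
slot 1 (ALU): ISSUE — free A1,Mu2,Ld1,B1 rp4 wp0
slot 2 (BR): ISSUE — free A1,Mu2,Ld1,B0 rp2 wp0
slot 3 (ALU): stall WR_PORT — free A1,Mu2,Ld1,B0 rp2 wp0
slot 4 (BR): stall FU — free A1,Mu2,Ld1,B0 rp2 wp0
slot 5 (MEM): stall WR_PORT — free A1,Mu2,Ld1,B0 rp2 wp0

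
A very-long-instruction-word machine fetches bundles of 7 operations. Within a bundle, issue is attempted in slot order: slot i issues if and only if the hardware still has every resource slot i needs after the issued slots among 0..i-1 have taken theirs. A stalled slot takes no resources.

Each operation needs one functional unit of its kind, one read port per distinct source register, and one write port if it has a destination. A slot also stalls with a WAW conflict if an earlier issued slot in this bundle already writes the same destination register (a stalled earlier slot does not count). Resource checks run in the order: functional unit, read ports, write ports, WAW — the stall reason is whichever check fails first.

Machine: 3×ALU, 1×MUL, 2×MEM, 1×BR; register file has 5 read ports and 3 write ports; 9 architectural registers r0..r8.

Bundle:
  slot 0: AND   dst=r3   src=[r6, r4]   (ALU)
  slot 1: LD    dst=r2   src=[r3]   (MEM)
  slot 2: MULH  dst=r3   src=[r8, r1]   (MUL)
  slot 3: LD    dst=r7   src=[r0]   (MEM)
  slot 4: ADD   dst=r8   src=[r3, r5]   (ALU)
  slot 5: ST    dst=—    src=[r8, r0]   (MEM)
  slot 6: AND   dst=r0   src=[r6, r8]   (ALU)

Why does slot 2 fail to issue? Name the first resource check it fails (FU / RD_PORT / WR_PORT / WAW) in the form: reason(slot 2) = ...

#0 ALU src=r6,r4 dispatched  <A:2 Mu:1 Ld:2 B:1 rd:3 wr:2>
#1 MEM src=r3 dispatched  <A:2 Mu:1 Ld:1 B:1 rd:2 wr:1>
#2 MUL src=r8,r1 held:WAW  <A:2 Mu:1 Ld:1 B:1 rd:2 wr:1>
#3 MEM src=r0 dispatched  <A:2 Mu:1 Ld:0 B:1 rd:1 wr:0>
#4 ALU src=r3,r5 held:RD_PORT  <A:2 Mu:1 Ld:0 B:1 rd:1 wr:0>
#5 MEM src=r8,r0 held:FU  <A:2 Mu:1 Ld:0 B:1 rd:1 wr:0>
#6 ALU src=r6,r8 held:RD_PORT  <A:2 Mu:1 Ld:0 B:1 rd:1 wr:0>

reason(slot 2) = WAW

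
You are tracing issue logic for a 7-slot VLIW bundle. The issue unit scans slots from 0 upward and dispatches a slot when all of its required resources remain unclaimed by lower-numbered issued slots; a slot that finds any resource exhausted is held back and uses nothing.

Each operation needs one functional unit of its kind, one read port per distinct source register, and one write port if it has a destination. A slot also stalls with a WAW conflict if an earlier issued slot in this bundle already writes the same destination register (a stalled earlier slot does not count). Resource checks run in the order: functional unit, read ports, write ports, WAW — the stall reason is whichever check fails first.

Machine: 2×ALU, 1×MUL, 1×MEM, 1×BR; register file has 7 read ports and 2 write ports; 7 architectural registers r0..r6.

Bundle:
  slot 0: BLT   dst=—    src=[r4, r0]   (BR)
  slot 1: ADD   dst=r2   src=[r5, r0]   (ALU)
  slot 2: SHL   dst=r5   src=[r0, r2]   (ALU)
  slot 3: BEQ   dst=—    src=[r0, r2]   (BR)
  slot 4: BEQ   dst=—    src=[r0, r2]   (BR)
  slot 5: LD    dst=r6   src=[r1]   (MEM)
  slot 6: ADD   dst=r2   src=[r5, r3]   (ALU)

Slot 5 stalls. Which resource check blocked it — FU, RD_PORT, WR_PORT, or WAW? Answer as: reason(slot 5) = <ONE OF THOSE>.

reason(slot 5) = WR_PORT

#0 BR src=r4,r0 dispatched  <A:2 Mu:1 Ld:1 B:0 rd:5 wr:2>
#1 ALU src=r5,r0 dispatched  <A:1 Mu:1 Ld:1 B:0 rd:3 wr:1>
#2 ALU src=r0,r2 dispatched  <A:0 Mu:1 Ld:1 B:0 rd:1 wr:0>
#3 BR src=r0,r2 held:FU  <A:0 Mu:1 Ld:1 B:0 rd:1 wr:0>
#4 BR src=r0,r2 held:FU  <A:0 Mu:1 Ld:1 B:0 rd:1 wr:0>
#5 MEM src=r1 held:WR_PORT  <A:0 Mu:1 Ld:1 B:0 rd:1 wr:0>
#6 ALU src=r5,r3 held:FU  <A:0 Mu:1 Ld:1 B:0 rd:1 wr:0>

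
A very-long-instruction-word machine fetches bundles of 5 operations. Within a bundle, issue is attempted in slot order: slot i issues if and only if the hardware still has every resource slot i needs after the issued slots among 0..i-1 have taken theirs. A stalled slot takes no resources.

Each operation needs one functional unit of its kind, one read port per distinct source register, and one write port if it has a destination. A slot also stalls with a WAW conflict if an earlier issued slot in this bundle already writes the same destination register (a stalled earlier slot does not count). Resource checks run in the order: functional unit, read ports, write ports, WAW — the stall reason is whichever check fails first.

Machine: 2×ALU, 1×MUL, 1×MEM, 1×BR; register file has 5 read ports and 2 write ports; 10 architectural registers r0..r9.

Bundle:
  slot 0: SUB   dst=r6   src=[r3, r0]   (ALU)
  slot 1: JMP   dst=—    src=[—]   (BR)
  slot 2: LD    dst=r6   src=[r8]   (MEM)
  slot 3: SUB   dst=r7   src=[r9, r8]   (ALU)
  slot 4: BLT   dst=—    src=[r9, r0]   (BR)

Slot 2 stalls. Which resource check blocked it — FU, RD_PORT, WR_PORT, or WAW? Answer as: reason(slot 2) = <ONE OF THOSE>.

reason(slot 2) = WAW

(0) want 1×ALU +2rd +1wr — yes → AL1|MU1|ME1|BR1|rd3|wr1
(1) want 1×BR +0rd +0wr — yes → AL1|MU1|ME1|BR0|rd3|wr1
(2) want 1×MEM +1rd +1wr — WAW → AL1|MU1|ME1|BR0|rd3|wr1
(3) want 1×ALU +2rd +1wr — yes → AL0|MU1|ME1|BR0|rd1|wr0
(4) want 1×BR +2rd +0wr — FU → AL0|MU1|ME1|BR0|rd1|wr0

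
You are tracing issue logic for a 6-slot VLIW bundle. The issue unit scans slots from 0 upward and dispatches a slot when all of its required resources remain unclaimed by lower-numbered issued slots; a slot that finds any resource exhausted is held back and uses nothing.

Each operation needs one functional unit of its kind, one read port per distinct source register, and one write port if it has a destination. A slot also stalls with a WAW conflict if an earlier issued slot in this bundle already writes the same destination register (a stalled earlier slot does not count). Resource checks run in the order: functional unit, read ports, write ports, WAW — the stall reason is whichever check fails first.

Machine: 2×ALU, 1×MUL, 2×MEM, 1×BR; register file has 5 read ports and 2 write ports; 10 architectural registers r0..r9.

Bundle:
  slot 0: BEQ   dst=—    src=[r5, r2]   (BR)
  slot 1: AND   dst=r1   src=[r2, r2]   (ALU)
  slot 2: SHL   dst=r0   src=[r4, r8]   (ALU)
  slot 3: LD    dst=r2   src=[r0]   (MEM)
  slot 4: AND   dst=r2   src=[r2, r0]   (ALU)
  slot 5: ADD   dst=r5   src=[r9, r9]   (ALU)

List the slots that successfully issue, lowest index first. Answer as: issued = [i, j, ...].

[0] BR needs rd=2 wr=0: ok; after: ALU=2 MUL=1 MEM=2 BR=0, R=3, W=2
[1] ALU needs rd=1 wr=1: ok; after: ALU=1 MUL=1 MEM=2 BR=0, R=2, W=1
[2] ALU needs rd=2 wr=1: ok; after: ALU=0 MUL=1 MEM=2 BR=0, R=0, W=0
[3] MEM needs rd=1 wr=1: RD_PORT; after: ALU=0 MUL=1 MEM=2 BR=0, R=0, W=0
[4] ALU needs rd=2 wr=1: FU; after: ALU=0 MUL=1 MEM=2 BR=0, R=0, W=0
[5] ALU needs rd=1 wr=1: FU; after: ALU=0 MUL=1 MEM=2 BR=0, R=0, W=0

issued = [0, 1, 2]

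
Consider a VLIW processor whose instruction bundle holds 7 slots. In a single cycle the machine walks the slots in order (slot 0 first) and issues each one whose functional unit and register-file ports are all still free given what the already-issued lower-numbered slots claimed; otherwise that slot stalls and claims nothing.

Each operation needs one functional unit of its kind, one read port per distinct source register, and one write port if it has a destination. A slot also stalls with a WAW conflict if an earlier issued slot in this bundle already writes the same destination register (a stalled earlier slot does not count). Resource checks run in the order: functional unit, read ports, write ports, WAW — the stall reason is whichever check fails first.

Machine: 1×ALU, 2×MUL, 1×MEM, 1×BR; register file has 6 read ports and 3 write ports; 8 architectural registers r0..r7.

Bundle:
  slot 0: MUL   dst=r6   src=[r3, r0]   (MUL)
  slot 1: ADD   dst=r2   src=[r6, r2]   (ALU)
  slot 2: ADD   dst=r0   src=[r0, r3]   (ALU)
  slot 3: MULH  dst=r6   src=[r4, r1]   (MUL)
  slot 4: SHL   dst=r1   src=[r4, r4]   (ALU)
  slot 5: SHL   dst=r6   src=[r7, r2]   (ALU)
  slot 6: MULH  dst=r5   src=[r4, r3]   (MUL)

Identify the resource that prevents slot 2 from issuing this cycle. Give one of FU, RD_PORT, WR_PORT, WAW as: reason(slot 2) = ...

(0) want 1×MUL +2rd +1wr — yes → AL1|MU1|ME1|BR1|rd4|wr2
(1) want 1×ALU +2rd +1wr — yes → AL0|MU1|ME1|BR1|rd2|wr1
(2) want 1×ALU +2rd +1wr — FU → AL0|MU1|ME1|BR1|rd2|wr1
(3) want 1×MUL +2rd +1wr — WAW → AL0|MU1|ME1|BR1|rd2|wr1
(4) want 1×ALU +1rd +1wr — FU → AL0|MU1|ME1|BR1|rd2|wr1
(5) want 1×ALU +2rd +1wr — FU → AL0|MU1|ME1|BR1|rd2|wr1
(6) want 1×MUL +2rd +1wr — yes → AL0|MU0|ME1|BR1|rd0|wr0

reason(slot 2) = FU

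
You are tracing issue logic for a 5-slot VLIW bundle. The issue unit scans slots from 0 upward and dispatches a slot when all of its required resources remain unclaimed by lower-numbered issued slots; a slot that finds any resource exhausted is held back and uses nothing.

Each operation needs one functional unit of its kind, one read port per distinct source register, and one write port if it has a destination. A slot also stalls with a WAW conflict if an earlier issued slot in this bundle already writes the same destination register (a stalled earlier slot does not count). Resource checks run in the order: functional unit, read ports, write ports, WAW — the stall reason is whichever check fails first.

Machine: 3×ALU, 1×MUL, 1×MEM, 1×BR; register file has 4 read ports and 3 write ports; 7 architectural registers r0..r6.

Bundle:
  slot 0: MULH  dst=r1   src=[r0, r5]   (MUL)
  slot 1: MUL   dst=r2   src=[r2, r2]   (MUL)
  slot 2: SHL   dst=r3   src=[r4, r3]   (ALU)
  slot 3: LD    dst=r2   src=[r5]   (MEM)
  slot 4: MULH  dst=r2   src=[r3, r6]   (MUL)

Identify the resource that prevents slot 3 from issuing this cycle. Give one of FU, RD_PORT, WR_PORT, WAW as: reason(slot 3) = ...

[0] MUL needs rd=2 wr=1: ok; after: ALU=3 MUL=0 MEM=1 BR=1, R=2, W=2
[1] MUL needs rd=1 wr=1: FU; after: ALU=3 MUL=0 MEM=1 BR=1, R=2, W=2
[2] ALU needs rd=2 wr=1: ok; after: ALU=2 MUL=0 MEM=1 BR=1, R=0, W=1
[3] MEM needs rd=1 wr=1: RD_PORT; after: ALU=2 MUL=0 MEM=1 BR=1, R=0, W=1
[4] MUL needs rd=2 wr=1: FU; after: ALU=2 MUL=0 MEM=1 BR=1, R=0, W=1

reason(slot 3) = RD_PORT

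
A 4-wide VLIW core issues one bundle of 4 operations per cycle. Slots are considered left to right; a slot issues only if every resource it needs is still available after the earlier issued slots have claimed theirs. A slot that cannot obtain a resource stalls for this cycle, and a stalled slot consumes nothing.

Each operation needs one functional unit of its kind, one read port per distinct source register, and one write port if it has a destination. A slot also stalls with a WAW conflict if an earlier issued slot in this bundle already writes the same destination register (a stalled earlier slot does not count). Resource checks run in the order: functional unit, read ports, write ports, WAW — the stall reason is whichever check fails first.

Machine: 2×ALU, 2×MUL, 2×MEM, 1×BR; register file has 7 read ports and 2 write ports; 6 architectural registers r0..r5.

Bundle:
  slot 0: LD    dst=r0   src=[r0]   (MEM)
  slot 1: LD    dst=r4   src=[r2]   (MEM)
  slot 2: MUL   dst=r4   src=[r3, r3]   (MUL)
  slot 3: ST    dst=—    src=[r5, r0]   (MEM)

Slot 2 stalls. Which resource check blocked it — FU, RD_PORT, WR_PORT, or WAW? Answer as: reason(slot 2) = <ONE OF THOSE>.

#0 MEM src=r0 dispatched  <A:2 Mu:2 Ld:1 B:1 rd:6 wr:1>
#1 MEM src=r2 dispatched  <A:2 Mu:2 Ld:0 B:1 rd:5 wr:0>
#2 MUL src=r3,r3 held:WR_PORT  <A:2 Mu:2 Ld:0 B:1 rd:5 wr:0>
#3 MEM src=r5,r0 held:FU  <A:2 Mu:2 Ld:0 B:1 rd:5 wr:0>

reason(slot 2) = WR_PORT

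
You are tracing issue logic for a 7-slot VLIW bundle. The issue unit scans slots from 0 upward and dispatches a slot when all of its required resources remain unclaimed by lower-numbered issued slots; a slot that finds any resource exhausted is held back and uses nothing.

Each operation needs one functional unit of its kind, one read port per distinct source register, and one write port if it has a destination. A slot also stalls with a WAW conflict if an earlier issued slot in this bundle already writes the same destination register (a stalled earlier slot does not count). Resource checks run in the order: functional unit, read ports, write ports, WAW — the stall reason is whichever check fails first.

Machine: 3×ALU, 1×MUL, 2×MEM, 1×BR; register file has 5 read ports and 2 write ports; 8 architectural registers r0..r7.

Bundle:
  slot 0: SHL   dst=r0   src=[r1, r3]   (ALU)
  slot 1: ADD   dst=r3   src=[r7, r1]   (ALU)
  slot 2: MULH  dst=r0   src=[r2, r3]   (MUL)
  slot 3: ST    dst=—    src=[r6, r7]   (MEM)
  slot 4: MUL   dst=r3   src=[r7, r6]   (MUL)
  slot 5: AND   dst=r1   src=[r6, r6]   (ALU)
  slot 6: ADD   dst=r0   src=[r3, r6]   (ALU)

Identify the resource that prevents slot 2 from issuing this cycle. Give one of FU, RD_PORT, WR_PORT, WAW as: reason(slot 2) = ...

reason(slot 2) = RD_PORT

slot 0 (ALU): ISSUE — free A2,Mu1,Ld2,B1 rp3 wp1
slot 1 (ALU): ISSUE — free A1,Mu1,Ld2,B1 rp1 wp0
slot 2 (MUL): stall RD_PORT — free A1,Mu1,Ld2,B1 rp1 wp0
slot 3 (MEM): stall RD_PORT — free A1,Mu1,Ld2,B1 rp1 wp0
slot 4 (MUL): stall RD_PORT — free A1,Mu1,Ld2,B1 rp1 wp0
slot 5 (ALU): stall WR_PORT — free A1,Mu1,Ld2,B1 rp1 wp0
slot 6 (ALU): stall RD_PORT — free A1,Mu1,Ld2,B1 rp1 wp0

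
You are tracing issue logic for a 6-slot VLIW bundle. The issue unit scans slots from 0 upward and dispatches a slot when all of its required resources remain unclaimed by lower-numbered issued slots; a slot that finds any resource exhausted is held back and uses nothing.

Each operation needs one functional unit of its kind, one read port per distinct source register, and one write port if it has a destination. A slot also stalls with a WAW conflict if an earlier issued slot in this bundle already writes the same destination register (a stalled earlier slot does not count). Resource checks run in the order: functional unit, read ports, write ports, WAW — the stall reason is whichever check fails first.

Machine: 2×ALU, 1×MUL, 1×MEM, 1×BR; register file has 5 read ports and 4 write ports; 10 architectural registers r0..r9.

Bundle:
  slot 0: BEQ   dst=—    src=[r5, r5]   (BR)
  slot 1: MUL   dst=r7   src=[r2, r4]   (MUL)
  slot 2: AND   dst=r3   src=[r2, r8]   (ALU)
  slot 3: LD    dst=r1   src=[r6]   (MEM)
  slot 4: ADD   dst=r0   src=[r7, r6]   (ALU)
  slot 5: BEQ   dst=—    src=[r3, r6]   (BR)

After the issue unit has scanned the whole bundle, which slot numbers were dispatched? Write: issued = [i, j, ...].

[0] BR needs rd=1 wr=0: ok; after: ALU=2 MUL=1 MEM=1 BR=0, R=4, W=4
[1] MUL needs rd=2 wr=1: ok; after: ALU=2 MUL=0 MEM=1 BR=0, R=2, W=3
[2] ALU needs rd=2 wr=1: ok; after: ALU=1 MUL=0 MEM=1 BR=0, R=0, W=2
[3] MEM needs rd=1 wr=1: RD_PORT; after: ALU=1 MUL=0 MEM=1 BR=0, R=0, W=2
[4] ALU needs rd=2 wr=1: RD_PORT; after: ALU=1 MUL=0 MEM=1 BR=0, R=0, W=2
[5] BR needs rd=2 wr=0: FU; after: ALU=1 MUL=0 MEM=1 BR=0, R=0, W=2

issued = [0, 1, 2]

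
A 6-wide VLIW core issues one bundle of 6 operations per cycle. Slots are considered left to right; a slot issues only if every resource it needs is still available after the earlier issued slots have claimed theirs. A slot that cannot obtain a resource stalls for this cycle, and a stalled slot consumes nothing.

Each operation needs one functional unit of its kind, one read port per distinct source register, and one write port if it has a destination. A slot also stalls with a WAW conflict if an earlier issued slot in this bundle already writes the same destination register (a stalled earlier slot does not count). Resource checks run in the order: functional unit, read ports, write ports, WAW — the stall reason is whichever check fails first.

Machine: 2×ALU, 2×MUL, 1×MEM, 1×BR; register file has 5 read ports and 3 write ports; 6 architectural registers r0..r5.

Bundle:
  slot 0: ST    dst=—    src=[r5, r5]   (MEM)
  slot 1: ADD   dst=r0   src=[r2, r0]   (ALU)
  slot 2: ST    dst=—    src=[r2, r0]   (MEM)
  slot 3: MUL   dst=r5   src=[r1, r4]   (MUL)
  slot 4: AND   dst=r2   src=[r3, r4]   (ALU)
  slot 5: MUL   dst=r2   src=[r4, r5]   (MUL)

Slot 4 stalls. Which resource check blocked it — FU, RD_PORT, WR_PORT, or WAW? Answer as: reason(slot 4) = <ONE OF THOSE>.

(0) want 1×MEM +1rd +0wr — yes → AL2|MU2|ME0|BR1|rd4|wr3
(1) want 1×ALU +2rd +1wr — yes → AL1|MU2|ME0|BR1|rd2|wr2
(2) want 1×MEM +2rd +0wr — FU → AL1|MU2|ME0|BR1|rd2|wr2
(3) want 1×MUL +2rd +1wr — yes → AL1|MU1|ME0|BR1|rd0|wr1
(4) want 1×ALU +2rd +1wr — RD_PORT → AL1|MU1|ME0|BR1|rd0|wr1
(5) want 1×MUL +2rd +1wr — RD_PORT → AL1|MU1|ME0|BR1|rd0|wr1

reason(slot 4) = RD_PORT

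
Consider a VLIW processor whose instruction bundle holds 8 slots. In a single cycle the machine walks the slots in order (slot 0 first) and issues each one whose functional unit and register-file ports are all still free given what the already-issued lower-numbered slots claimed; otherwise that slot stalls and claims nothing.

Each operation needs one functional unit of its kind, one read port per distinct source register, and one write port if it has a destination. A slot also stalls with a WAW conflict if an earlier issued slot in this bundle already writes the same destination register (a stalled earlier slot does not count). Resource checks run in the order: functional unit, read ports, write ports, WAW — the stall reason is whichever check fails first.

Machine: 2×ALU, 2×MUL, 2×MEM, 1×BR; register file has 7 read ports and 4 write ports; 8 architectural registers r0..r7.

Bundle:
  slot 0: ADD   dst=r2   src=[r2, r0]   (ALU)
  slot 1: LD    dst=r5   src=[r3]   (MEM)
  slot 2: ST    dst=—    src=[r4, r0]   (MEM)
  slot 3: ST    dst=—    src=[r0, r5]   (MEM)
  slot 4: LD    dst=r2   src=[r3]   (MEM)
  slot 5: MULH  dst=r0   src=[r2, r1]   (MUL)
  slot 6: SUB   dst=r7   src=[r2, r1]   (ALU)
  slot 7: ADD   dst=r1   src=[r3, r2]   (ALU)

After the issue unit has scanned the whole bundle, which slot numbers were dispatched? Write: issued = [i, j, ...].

[0] ALU needs rd=2 wr=1: ok; after: ALU=1 MUL=2 MEM=2 BR=1, R=5, W=3
[1] MEM needs rd=1 wr=1: ok; after: ALU=1 MUL=2 MEM=1 BR=1, R=4, W=2
[2] MEM needs rd=2 wr=0: ok; after: ALU=1 MUL=2 MEM=0 BR=1, R=2, W=2
[3] MEM needs rd=2 wr=0: FU; after: ALU=1 MUL=2 MEM=0 BR=1, R=2, W=2
[4] MEM needs rd=1 wr=1: FU; after: ALU=1 MUL=2 MEM=0 BR=1, R=2, W=2
[5] MUL needs rd=2 wr=1: ok; after: ALU=1 MUL=1 MEM=0 BR=1, R=0, W=1
[6] ALU needs rd=2 wr=1: RD_PORT; after: ALU=1 MUL=1 MEM=0 BR=1, R=0, W=1
[7] ALU needs rd=2 wr=1: RD_PORT; after: ALU=1 MUL=1 MEM=0 BR=1, R=0, W=1

issued = [0, 1, 2, 5]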